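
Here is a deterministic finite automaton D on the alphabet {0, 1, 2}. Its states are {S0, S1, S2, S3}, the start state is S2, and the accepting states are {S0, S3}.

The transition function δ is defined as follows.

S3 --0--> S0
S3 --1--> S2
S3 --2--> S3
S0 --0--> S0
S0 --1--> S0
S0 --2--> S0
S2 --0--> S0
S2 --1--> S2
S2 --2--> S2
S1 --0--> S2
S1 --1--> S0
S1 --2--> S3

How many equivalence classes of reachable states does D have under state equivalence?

2

First remove the unreachable states {S1,S3}; 2 states remain.
P0 = {S0} | {S2}.
Stable partition: {S0} | {S2} — 2 equivalence classes.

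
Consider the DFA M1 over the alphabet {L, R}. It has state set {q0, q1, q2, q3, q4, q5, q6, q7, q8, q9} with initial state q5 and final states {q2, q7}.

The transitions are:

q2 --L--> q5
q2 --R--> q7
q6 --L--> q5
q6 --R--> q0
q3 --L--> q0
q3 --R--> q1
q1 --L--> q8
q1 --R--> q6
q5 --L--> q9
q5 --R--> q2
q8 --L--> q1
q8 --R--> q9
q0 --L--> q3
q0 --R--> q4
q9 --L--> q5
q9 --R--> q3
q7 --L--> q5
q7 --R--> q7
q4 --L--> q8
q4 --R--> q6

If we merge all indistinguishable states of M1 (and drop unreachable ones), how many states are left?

Start with accepting vs non-accepting: {q2,q7} | {q0,q1,q3,q4,q5,q6,q8,q9}.
Refine {q0,q1,q3,q4,q5,q6,q8,q9} on symbol R: members go to different blocks, giving {q0,q1,q3,q4,q6,q8,q9} and {q5}.
On input L, block {q0,q1,q3,q4,q6,q8,q9} splits into {q0,q1,q3,q4,q8} and {q6,q9}.
Refine {q0,q1,q3,q4,q8} on symbol R: members go to different blocks, giving {q1,q4,q8} and {q0,q3}.
No further refinement is possible. Final partition (5 blocks): {q2,q7} | {q1,q4,q8} | {q5} | {q6,q9} | {q0,q3}.

5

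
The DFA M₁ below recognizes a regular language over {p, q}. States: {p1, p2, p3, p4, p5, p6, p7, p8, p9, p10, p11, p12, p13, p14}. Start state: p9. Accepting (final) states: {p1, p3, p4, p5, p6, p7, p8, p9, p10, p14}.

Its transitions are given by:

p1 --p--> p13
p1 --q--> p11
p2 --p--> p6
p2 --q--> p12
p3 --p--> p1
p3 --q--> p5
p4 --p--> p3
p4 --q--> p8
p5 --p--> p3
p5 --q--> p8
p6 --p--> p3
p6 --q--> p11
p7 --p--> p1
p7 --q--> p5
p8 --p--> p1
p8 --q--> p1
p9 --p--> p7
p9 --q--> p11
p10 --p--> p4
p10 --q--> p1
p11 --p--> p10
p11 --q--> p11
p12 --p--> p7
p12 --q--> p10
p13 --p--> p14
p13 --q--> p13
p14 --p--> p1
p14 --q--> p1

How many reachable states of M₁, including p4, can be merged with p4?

Reachable states from the start: {p1,p3,p4,p5,p7,p8,p9,p10,p11,p13,p14}. Unreachable: {p2,p6,p12} — drop them.
Start with accepting vs non-accepting: {p1,p3,p4,p5,p7,p8,p9,p10,p14} | {p11,p13}.
On input p, block {p1,p3,p4,p5,p7,p8,p9,p10,p14} splits into {p3,p4,p5,p7,p8,p9,p10,p14} and {p1}.
Refine {p3,p4,p5,p7,p8,p9,p10,p14} on symbol p: members go to different blocks, giving {p3,p7,p8,p14} and {p4,p5,p9,p10}.
On input q, block {p3,p7,p8,p14} splits into {p3,p7} and {p8,p14}.
Split {p11,p13} by δ(·,p) → {p11} and {p13}.
On input p, block {p4,p5,p9,p10} splits into {p4,p5,p9} and {p10}.
On input q, block {p4,p5,p9} splits into {p4,p5} and {p9}.
The partition is now stable with 8 blocks: {p3,p7} | {p11} | {p1} | {p4,p5} | {p8,p14} | {p13} | {p10} | {p9}.
State p4 belongs to the block {p4,p5}, which has 2 states.

2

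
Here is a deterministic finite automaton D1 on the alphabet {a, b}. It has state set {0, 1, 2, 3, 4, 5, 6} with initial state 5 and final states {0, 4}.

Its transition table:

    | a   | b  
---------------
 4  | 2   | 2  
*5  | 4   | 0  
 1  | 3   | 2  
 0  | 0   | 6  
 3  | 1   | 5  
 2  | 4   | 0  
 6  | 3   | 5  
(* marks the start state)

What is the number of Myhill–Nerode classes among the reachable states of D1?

Initial partition by acceptance: {0,4} | {1,2,3,5,6}.
Refine {0,4} on symbol a: members go to different blocks, giving {0} and {4}.
Split {1,2,3,5,6} by δ(·,a) → {1,3,6} and {2,5}.
No further refinement is possible. Final partition (4 blocks): {0} | {1,3,6} | {4} | {2,5}.

4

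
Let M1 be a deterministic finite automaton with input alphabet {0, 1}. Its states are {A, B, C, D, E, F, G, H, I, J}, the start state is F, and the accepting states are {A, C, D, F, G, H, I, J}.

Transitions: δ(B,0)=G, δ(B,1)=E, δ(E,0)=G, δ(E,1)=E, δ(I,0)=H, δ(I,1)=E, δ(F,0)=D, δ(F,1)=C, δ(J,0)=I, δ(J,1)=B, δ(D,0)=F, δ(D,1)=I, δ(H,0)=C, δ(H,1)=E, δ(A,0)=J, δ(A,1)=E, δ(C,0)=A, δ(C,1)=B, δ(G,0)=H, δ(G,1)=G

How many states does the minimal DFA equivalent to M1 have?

Start with accepting vs non-accepting: {A,C,D,F,G,H,I,J} | {B,E}.
Split {A,C,D,F,G,H,I,J} by δ(·,1) → {A,C,H,I,J} and {D,F,G}.
Refine {D,F,G} on symbol 0: members go to different blocks, giving {D,F} and {G}.
The partition is now stable with 4 blocks: {A,C,H,I,J} | {B,E} | {D,F} | {G}.

4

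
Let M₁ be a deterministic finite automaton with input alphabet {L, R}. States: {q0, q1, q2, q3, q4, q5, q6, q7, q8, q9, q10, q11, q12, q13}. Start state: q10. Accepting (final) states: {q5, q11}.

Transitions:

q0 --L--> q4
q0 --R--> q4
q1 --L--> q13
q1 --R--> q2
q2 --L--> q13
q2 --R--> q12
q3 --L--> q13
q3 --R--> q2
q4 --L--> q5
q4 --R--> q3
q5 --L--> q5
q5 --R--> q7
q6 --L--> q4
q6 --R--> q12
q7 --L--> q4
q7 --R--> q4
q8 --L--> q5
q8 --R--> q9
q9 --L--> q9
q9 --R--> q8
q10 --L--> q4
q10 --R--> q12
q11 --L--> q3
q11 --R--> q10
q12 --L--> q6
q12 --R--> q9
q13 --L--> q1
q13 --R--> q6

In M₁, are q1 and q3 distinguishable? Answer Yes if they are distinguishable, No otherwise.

States {q0,q11} cannot be reached from the start state, so discard them.
P0 = {q5} | {q1,q2,q3,q4,q6,q7,q8,q9,q10,q12,q13}.
On input L, block {q1,q2,q3,q4,q6,q7,q8,q9,q10,q12,q13} splits into {q1,q2,q3,q6,q7,q9,q10,q12,q13} and {q4,q8}.
Split {q1,q2,q3,q6,q7,q9,q10,q12,q13} by δ(·,L) → {q1,q2,q3,q9,q12,q13} and {q6,q7,q10}.
On input L, block {q1,q2,q3,q9,q12,q13} splits into {q1,q2,q3,q9,q13} and {q12}.
Refine {q1,q2,q3,q9,q13} on symbol R: members go to different blocks, giving {q1,q3} and {q2} and {q9} and {q13}.
Split {q4,q8} by δ(·,R) → {q4} and {q8}.
Refine {q6,q7,q10} on symbol R: members go to different blocks, giving {q6,q10} and {q7}.
Stable partition: {q5} | {q1,q3} | {q4} | {q6,q10} | {q12} | {q2} | {q9} | {q13} | {q8} | {q7} — 10 equivalence classes.
q1 and q3 lie in the same block of the stable partition, so they are equivalent — no string distinguishes them.

No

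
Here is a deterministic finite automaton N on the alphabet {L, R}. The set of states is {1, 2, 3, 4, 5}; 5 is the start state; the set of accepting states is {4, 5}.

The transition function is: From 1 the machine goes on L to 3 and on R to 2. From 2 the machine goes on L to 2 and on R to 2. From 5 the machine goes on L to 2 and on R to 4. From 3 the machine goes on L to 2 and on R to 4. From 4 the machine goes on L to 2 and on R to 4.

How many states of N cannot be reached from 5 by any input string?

No path from 5 leads to 1, 3; the other 3 states are all reachable.

2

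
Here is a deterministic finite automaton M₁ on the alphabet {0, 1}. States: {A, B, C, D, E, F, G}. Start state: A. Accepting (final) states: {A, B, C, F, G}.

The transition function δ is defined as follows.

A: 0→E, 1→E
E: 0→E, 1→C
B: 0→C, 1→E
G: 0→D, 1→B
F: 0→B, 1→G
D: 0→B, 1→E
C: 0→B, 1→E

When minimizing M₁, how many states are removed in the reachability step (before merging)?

3

BFS from A reaches {A, B, C, E}; the 3 state(s) D, F, G are never visited.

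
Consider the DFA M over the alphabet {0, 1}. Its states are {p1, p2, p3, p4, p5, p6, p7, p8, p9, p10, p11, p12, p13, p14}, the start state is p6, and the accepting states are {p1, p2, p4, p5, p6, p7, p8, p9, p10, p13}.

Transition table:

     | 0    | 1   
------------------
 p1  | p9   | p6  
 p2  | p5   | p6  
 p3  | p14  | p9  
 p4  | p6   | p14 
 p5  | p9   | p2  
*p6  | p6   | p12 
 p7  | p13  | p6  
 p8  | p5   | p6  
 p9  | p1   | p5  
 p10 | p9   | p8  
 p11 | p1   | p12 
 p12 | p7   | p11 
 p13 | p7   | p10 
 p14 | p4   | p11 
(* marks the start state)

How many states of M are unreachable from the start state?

No path from p6 leads to p3, p4, p14; the other 11 states are all reachable.

3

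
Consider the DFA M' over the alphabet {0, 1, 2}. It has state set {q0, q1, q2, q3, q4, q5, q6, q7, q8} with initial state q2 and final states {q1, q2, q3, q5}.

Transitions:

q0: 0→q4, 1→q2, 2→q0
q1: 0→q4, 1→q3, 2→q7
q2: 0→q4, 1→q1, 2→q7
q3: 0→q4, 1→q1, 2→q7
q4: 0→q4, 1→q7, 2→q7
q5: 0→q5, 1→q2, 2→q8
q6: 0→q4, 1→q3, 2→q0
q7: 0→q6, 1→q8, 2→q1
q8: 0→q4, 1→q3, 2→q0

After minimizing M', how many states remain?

4

States {q5} cannot be reached from the start state, so discard them.
P0 = {q1,q2,q3} | {q0,q4,q6,q7,q8}.
On input 1, block {q0,q4,q6,q7,q8} splits into {q0,q6,q8} and {q4,q7}.
Split {q4,q7} by δ(·,0) → {q4} and {q7}.
The partition is now stable with 4 blocks: {q1,q2,q3} | {q0,q6,q8} | {q4} | {q7}.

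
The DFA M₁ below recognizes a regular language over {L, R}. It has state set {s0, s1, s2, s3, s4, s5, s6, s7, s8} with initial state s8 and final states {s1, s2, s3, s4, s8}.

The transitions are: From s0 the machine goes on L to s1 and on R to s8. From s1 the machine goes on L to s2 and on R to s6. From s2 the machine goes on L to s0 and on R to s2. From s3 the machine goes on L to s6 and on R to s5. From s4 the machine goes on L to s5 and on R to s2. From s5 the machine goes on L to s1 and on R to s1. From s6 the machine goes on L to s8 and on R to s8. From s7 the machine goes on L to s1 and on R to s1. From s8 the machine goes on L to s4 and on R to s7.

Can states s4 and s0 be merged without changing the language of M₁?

First remove the unreachable states {s3}; 8 states remain.
Start with accepting vs non-accepting: {s1,s2,s4,s8} | {s0,s5,s6,s7}.
Split {s1,s2,s4,s8} by δ(·,L) → {s1,s8} and {s2,s4}.
No further refinement is possible. Final partition (3 blocks): {s1,s8} | {s0,s5,s6,s7} | {s2,s4}.
s4 and s0 end up in different blocks, so they are distinguishable. For instance, the string 'ε' is accepted from only s4.

No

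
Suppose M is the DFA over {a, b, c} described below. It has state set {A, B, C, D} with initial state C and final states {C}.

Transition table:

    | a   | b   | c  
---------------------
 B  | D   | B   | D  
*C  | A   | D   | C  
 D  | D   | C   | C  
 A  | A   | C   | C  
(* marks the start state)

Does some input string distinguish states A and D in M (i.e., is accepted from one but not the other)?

No

States {B} cannot be reached from the start state, so discard them.
P0 = {C} | {A,D}.
No further refinement is possible. Final partition (2 blocks): {C} | {A,D}.
A and D lie in the same block of the stable partition, so they are equivalent — no string distinguishes them.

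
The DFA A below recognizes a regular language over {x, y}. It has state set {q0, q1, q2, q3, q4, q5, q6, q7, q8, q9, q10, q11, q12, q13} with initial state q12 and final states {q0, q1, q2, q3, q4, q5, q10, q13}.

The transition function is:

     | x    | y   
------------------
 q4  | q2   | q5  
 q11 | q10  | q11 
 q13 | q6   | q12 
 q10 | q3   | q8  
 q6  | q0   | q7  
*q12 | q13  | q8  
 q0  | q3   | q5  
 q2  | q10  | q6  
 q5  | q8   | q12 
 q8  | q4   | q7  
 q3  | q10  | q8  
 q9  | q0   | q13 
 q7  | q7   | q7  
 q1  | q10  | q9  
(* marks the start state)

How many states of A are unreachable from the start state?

BFS from q12 reaches {q0, q2, q3, q4, q5, q6, q7, q8, q10, q12, q13}; the 3 state(s) q1, q9, q11 are never visited.

3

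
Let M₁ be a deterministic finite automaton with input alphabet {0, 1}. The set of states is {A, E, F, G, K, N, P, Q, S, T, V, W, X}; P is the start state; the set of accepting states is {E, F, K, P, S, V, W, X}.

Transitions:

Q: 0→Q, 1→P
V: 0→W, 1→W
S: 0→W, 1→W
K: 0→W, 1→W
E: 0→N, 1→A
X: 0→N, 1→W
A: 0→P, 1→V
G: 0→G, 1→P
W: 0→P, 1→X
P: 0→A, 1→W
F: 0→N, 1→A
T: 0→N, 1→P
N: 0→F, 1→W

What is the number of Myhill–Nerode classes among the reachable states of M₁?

First remove the unreachable states {E,G,K,Q,S,T}; 7 states remain.
Start with accepting vs non-accepting: {F,P,V,W,X} | {A,N}.
Split {F,P,V,W,X} by δ(·,0) → {F,P,X} and {V,W}.
On input 1, block {F,P,X} splits into {P,X} and {F}.
On input 0, block {A,N} splits into {N} and {A}.
Refine {P,X} on symbol 0: members go to different blocks, giving {P} and {X}.
On input 0, block {V,W} splits into {W} and {V}.
The partition is now stable with 7 blocks: {P} | {N} | {W} | {F} | {A} | {X} | {V}.

7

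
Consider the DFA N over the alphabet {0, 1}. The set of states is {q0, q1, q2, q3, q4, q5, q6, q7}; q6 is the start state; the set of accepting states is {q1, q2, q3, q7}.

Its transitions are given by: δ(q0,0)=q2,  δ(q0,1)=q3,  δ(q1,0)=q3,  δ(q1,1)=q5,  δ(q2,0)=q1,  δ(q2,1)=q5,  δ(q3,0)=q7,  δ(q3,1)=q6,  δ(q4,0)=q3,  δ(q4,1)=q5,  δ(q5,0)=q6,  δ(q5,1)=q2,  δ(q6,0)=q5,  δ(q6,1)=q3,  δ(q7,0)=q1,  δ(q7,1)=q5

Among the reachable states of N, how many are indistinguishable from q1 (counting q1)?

4

Reachable states from the start: {q1,q2,q3,q5,q6,q7}. Unreachable: {q0,q4} — drop them.
P0 = {q1,q2,q3,q7} | {q5,q6}.
No further refinement is possible. Final partition (2 blocks): {q1,q2,q3,q7} | {q5,q6}.
The equivalence class containing q1 is {q1,q2,q3,q7}, of size 4.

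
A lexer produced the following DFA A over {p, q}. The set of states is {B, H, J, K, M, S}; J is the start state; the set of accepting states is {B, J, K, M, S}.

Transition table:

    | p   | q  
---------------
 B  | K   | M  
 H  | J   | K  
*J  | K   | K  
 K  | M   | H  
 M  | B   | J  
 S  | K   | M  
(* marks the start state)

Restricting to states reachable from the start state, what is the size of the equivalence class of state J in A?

1

First remove the unreachable states {S}; 5 states remain.
Initial partition by acceptance: {B,J,K,M} | {H}.
Refine {B,J,K,M} on symbol q: members go to different blocks, giving {B,J,M} and {K}.
On input p, block {B,J,M} splits into {B,J} and {M}.
Refine {B,J} on symbol q: members go to different blocks, giving {J} and {B}.
Stable partition: {J} | {H} | {K} | {M} | {B} — 5 equivalence classes.
State J belongs to the block {J}, which has 1 states.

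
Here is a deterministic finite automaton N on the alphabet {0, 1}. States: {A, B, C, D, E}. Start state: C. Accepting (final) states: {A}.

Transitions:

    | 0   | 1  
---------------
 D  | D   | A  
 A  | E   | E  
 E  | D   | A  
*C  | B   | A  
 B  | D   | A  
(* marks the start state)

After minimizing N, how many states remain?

Start with accepting vs non-accepting: {A} | {B,C,D,E}.
No further refinement is possible. Final partition (2 blocks): {A} | {B,C,D,E}.

2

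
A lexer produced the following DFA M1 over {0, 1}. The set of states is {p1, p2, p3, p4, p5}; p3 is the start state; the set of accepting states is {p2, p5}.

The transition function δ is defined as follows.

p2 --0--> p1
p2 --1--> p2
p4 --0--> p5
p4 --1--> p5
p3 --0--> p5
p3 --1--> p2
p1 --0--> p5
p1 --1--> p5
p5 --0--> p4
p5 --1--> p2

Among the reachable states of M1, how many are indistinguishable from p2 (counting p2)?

All states are reachable from the start state.
Start with accepting vs non-accepting: {p2,p5} | {p1,p3,p4}.
The partition is now stable with 2 blocks: {p2,p5} | {p1,p3,p4}.
The equivalence class containing p2 is {p2,p5}, of size 2.

2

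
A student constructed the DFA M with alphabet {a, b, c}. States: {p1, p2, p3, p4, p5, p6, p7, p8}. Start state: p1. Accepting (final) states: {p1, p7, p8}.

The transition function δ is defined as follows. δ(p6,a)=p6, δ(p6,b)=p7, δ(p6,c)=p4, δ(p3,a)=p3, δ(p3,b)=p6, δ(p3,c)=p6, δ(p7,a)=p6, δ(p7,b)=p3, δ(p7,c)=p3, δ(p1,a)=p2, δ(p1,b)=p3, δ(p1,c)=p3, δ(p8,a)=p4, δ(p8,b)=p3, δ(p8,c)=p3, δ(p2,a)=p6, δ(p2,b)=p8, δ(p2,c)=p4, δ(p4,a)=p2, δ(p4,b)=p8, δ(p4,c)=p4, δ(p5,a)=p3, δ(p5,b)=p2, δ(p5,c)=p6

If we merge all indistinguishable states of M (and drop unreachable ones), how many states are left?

First remove the unreachable states {p5}; 7 states remain.
Initial partition by acceptance: {p1,p7,p8} | {p2,p3,p4,p6}.
Refine {p2,p3,p4,p6} on symbol b: members go to different blocks, giving {p2,p4,p6} and {p3}.
The partition is now stable with 3 blocks: {p1,p7,p8} | {p2,p4,p6} | {p3}.

3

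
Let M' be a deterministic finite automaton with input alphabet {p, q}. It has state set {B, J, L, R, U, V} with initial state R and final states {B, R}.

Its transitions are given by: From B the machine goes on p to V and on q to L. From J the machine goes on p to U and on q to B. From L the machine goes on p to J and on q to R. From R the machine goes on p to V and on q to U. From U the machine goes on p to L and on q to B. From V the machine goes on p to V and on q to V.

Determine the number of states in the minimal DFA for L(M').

3

All states are reachable from the start state.
Initial partition by acceptance: {B,R} | {J,L,U,V}.
On input q, block {J,L,U,V} splits into {J,L,U} and {V}.
Stable partition: {B,R} | {J,L,U} | {V} — 3 equivalence classes.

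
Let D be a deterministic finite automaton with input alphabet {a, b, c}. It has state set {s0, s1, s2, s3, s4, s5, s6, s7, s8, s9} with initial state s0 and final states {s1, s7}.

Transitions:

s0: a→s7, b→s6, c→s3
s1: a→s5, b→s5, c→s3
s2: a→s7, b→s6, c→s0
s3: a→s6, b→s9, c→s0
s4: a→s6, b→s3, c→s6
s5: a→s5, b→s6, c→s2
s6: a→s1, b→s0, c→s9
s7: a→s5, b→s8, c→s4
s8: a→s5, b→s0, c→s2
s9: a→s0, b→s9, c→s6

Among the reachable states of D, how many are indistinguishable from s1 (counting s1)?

Every state is reachable, so we keep all 10.
P0 = {s1,s7} | {s0,s2,s3,s4,s5,s6,s8,s9}.
On input a, block {s0,s2,s3,s4,s5,s6,s8,s9} splits into {s3,s4,s5,s8,s9} and {s0,s2,s6}.
On input a, block {s3,s4,s5,s8,s9} splits into {s3,s4,s9} and {s5,s8}.
Refine {s0,s2,s6} on symbol c: members go to different blocks, giving {s0,s6} and {s2}.
The partition is now stable with 5 blocks: {s1,s7} | {s3,s4,s9} | {s0,s6} | {s5,s8} | {s2}.
State s1 belongs to the block {s1,s7}, which has 2 states.

2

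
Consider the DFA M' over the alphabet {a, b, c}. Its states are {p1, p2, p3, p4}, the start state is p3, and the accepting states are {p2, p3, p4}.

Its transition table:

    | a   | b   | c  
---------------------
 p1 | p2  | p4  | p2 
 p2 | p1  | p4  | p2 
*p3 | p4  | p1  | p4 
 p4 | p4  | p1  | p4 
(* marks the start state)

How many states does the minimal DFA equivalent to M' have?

3

Start with accepting vs non-accepting: {p2,p3,p4} | {p1}.
Split {p2,p3,p4} by δ(·,a) → {p3,p4} and {p2}.
Stable partition: {p3,p4} | {p1} | {p2} — 3 equivalence classes.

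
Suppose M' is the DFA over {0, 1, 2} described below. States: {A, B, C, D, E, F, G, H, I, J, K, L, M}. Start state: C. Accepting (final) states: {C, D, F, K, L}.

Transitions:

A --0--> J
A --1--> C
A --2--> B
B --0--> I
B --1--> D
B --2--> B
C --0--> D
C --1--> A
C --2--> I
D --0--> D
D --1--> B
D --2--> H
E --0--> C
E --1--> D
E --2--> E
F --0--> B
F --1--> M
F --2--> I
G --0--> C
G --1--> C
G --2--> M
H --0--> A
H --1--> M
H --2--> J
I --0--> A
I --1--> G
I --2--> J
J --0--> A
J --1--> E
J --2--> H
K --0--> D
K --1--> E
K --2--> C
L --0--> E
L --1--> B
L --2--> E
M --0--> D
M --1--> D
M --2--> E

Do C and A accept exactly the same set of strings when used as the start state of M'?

No

Reachable states from the start: {A,B,C,D,E,G,H,I,J,M}. Unreachable: {F,K,L} — drop them.
P0 = {C,D} | {A,B,E,G,H,I,J,M}.
Refine {A,B,E,G,H,I,J,M} on symbol 0: members go to different blocks, giving {A,B,H,I,J} and {E,G,M}.
On input 1, block {A,B,H,I,J} splits into {H,I,J} and {A,B}.
No further refinement is possible. Final partition (4 blocks): {C,D} | {H,I,J} | {E,G,M} | {A,B}.
C and A end up in different blocks, so they are distinguishable. For instance, the string 'ε' is accepted from only C.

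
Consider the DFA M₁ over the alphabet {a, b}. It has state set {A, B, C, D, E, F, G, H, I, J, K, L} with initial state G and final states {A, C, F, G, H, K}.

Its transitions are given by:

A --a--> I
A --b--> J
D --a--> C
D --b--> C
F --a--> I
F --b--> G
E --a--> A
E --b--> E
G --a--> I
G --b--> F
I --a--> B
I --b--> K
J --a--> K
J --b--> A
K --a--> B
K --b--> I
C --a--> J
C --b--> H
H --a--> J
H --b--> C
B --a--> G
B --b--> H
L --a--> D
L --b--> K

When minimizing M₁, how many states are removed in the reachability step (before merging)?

3

BFS from G reaches {A, B, C, F, G, H, I, J, K}; the 3 state(s) D, E, L are never visited.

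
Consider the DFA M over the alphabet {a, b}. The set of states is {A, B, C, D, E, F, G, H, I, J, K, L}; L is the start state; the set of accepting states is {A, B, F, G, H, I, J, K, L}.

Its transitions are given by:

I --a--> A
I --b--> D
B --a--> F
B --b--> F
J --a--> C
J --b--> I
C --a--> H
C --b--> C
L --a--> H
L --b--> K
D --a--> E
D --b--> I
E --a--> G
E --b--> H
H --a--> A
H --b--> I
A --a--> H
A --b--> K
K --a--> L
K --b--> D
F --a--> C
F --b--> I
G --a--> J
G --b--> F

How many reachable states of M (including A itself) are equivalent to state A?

3

Reachable states from the start: {A,C,D,E,F,G,H,I,J,K,L}. Unreachable: {B} — drop them.
Initial partition by acceptance: {A,F,G,H,I,J,K,L} | {C,D,E}.
Split {A,F,G,H,I,J,K,L} by δ(·,a) → {A,G,H,I,K,L} and {F,J}.
Refine {A,G,H,I,K,L} on symbol a: members go to different blocks, giving {A,H,I,K,L} and {G}.
On input b, block {A,H,I,K,L} splits into {A,H,L} and {I,K}.
Split {C,D,E} by δ(·,a) → {C} and {D} and {E}.
No further refinement is possible. Final partition (7 blocks): {A,H,L} | {C} | {F,J} | {G} | {I,K} | {D} | {E}.
The equivalence class containing A is {A,H,L}, of size 3.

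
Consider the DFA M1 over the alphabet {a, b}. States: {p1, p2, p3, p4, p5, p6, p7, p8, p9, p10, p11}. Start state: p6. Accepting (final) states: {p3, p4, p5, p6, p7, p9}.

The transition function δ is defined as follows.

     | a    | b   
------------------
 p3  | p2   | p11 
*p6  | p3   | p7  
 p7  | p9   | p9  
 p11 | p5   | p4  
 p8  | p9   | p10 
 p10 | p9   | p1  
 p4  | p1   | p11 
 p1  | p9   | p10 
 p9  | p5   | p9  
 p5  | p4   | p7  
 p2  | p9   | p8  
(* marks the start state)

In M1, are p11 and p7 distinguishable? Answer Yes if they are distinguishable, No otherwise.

Every state is reachable, so we keep all 11.
Start with accepting vs non-accepting: {p3,p4,p5,p6,p7,p9} | {p1,p2,p8,p10,p11}.
Split {p3,p4,p5,p6,p7,p9} by δ(·,a) → {p5,p6,p7,p9} and {p3,p4}.
Split {p5,p6,p7,p9} by δ(·,a) → {p5,p6} and {p7,p9}.
Refine {p1,p2,p8,p10,p11} on symbol a: members go to different blocks, giving {p1,p2,p8,p10} and {p11}.
Split {p7,p9} by δ(·,a) → {p7} and {p9}.
The partition is now stable with 6 blocks: {p5,p6} | {p1,p2,p8,p10} | {p3,p4} | {p7} | {p11} | {p9}.
p11 and p7 end up in different blocks, so they are distinguishable. For instance, the string 'ε' is accepted from only p7.

Yes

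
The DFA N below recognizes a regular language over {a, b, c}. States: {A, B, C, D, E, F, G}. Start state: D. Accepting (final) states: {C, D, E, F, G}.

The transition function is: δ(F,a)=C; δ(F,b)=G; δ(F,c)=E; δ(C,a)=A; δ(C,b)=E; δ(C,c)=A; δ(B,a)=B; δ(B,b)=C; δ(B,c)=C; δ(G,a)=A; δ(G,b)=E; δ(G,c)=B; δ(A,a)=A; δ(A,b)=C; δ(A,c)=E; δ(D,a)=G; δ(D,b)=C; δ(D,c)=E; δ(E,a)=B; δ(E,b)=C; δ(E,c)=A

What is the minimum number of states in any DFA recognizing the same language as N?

States {F} cannot be reached from the start state, so discard them.
P0 = {C,D,E,G} | {A,B}.
Split {C,D,E,G} by δ(·,a) → {C,E,G} and {D}.
Stable partition: {C,E,G} | {A,B} | {D} — 3 equivalence classes.

3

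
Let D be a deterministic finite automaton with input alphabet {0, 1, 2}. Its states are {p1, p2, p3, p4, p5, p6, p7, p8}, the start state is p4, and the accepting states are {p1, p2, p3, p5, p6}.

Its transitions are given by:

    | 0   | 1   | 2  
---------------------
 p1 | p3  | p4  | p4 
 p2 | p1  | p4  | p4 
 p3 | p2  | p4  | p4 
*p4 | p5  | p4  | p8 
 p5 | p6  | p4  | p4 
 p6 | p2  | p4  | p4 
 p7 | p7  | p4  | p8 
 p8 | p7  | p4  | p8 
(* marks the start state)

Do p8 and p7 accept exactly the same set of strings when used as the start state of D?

Every state is reachable, so we keep all 8.
Start with accepting vs non-accepting: {p1,p2,p3,p5,p6} | {p4,p7,p8}.
On input 0, block {p4,p7,p8} splits into {p7,p8} and {p4}.
Stable partition: {p1,p2,p3,p5,p6} | {p7,p8} | {p4} — 3 equivalence classes.
p8 and p7 lie in the same block of the stable partition, so they are equivalent — no string distinguishes them.

Yes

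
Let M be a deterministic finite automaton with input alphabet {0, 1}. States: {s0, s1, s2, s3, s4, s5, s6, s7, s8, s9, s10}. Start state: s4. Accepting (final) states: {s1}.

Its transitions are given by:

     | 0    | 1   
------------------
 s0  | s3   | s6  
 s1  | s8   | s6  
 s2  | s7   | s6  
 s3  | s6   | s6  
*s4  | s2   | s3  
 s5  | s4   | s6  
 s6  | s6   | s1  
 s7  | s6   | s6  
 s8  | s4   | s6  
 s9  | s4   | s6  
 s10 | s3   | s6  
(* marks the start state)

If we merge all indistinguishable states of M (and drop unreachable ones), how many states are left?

States {s0,s5,s9,s10} cannot be reached from the start state, so discard them.
Start with accepting vs non-accepting: {s1} | {s2,s3,s4,s6,s7,s8}.
Split {s2,s3,s4,s6,s7,s8} by δ(·,1) → {s2,s3,s4,s7,s8} and {s6}.
Split {s2,s3,s4,s7,s8} by δ(·,0) → {s2,s4,s8} and {s3,s7}.
Refine {s2,s4,s8} on symbol 0: members go to different blocks, giving {s4,s8} and {s2}.
Split {s4,s8} by δ(·,0) → {s4} and {s8}.
The partition is now stable with 6 blocks: {s1} | {s4} | {s6} | {s3,s7} | {s2} | {s8}.

6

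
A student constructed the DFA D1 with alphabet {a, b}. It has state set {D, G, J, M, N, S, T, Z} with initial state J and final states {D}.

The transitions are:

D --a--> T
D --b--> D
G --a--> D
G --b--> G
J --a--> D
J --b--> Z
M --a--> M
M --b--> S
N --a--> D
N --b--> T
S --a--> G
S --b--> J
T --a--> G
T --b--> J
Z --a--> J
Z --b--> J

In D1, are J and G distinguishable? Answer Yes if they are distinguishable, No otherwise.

Yes

Reachable states from the start: {D,G,J,T,Z}. Unreachable: {M,N,S} — drop them.
Initial partition by acceptance: {D} | {G,J,T,Z}.
Split {G,J,T,Z} by δ(·,a) → {G,J} and {T,Z}.
On input b, block {G,J} splits into {J} and {G}.
On input a, block {T,Z} splits into {T} and {Z}.
The partition is now stable with 5 blocks: {D} | {J} | {T} | {G} | {Z}.
J and G end up in different blocks, so they are distinguishable. For instance, the string 'ba' is accepted from only G.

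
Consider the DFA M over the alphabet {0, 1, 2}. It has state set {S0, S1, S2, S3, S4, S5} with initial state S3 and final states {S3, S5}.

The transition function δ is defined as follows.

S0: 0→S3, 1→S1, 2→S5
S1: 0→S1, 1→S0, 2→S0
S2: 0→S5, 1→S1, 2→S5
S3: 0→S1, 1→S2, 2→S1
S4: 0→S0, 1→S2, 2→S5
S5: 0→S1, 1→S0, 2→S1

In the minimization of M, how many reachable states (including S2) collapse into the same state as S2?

Reachable states from the start: {S0,S1,S2,S3,S5}. Unreachable: {S4} — drop them.
Initial partition by acceptance: {S3,S5} | {S0,S1,S2}.
On input 0, block {S0,S1,S2} splits into {S0,S2} and {S1}.
The partition is now stable with 3 blocks: {S3,S5} | {S0,S2} | {S1}.
The equivalence class containing S2 is {S0,S2}, of size 2.

2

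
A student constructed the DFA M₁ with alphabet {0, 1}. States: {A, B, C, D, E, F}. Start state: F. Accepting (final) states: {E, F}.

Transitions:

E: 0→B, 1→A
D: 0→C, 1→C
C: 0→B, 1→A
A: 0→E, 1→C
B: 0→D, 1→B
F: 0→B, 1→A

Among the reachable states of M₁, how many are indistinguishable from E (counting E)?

P0 = {E,F} | {A,B,C,D}.
Refine {A,B,C,D} on symbol 0: members go to different blocks, giving {B,C,D} and {A}.
Refine {B,C,D} on symbol 1: members go to different blocks, giving {B,D} and {C}.
Refine {B,D} on symbol 0: members go to different blocks, giving {B} and {D}.
Stable partition: {E,F} | {B} | {A} | {C} | {D} — 5 equivalence classes.
State E belongs to the block {E,F}, which has 2 states.

2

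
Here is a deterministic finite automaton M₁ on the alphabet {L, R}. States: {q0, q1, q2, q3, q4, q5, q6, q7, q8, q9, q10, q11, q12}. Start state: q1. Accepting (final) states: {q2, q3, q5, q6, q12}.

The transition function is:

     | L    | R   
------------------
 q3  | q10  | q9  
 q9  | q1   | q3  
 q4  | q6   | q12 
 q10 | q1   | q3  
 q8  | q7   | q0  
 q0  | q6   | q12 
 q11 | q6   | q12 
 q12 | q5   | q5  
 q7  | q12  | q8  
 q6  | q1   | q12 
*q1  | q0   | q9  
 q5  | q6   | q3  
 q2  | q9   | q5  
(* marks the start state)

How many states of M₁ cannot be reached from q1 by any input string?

5

No path from q1 leads to q2, q4, q7, q8, q11; the other 8 states are all reachable.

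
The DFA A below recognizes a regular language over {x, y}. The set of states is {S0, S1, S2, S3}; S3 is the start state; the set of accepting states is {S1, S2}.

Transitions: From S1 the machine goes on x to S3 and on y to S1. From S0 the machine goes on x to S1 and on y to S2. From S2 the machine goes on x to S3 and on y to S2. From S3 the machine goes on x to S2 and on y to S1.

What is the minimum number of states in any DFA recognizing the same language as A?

2

States {S0} cannot be reached from the start state, so discard them.
Start with accepting vs non-accepting: {S1,S2} | {S3}.
No further refinement is possible. Final partition (2 blocks): {S1,S2} | {S3}.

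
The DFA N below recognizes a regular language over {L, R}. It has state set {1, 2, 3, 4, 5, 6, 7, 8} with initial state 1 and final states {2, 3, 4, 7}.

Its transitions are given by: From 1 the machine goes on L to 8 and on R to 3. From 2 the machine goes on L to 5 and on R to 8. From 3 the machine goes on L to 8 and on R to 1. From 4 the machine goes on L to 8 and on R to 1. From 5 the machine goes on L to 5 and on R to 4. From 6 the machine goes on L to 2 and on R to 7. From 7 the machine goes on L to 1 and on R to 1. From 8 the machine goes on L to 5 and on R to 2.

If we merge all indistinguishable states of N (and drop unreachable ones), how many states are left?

First remove the unreachable states {6,7}; 6 states remain.
P0 = {2,3,4} | {1,5,8}.
Stable partition: {2,3,4} | {1,5,8} — 2 equivalence classes.

2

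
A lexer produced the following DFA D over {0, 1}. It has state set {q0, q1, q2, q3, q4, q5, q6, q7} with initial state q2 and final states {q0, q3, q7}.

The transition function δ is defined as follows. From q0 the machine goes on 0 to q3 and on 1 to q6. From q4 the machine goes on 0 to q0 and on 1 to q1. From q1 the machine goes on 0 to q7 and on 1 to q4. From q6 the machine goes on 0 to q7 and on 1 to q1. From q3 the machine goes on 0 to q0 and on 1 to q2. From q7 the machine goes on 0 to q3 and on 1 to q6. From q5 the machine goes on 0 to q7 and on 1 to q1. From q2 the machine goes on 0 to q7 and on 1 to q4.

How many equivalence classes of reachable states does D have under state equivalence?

2

Reachable states from the start: {q0,q1,q2,q3,q4,q6,q7}. Unreachable: {q5} — drop them.
P0 = {q0,q3,q7} | {q1,q2,q4,q6}.
The partition is now stable with 2 blocks: {q0,q3,q7} | {q1,q2,q4,q6}.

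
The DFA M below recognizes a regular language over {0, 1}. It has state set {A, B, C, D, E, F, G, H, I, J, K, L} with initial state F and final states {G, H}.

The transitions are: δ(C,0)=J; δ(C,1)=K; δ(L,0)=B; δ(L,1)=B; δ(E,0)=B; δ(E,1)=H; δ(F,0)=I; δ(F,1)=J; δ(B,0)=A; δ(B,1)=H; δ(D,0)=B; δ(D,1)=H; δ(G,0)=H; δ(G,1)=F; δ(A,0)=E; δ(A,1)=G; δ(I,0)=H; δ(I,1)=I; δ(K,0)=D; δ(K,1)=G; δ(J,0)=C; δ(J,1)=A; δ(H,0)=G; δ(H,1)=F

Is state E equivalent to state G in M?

No

First remove the unreachable states {L}; 11 states remain.
Initial partition by acceptance: {G,H} | {A,B,C,D,E,F,I,J,K}.
On input 0, block {A,B,C,D,E,F,I,J,K} splits into {A,B,C,D,E,F,J,K} and {I}.
On input 0, block {A,B,C,D,E,F,J,K} splits into {A,B,C,D,E,J,K} and {F}.
Split {A,B,C,D,E,J,K} by δ(·,1) → {A,B,D,E,K} and {C,J}.
No further refinement is possible. Final partition (5 blocks): {G,H} | {A,B,D,E,K} | {I} | {F} | {C,J}.
E and G end up in different blocks, so they are distinguishable. For instance, the string 'ε' is accepted from only G.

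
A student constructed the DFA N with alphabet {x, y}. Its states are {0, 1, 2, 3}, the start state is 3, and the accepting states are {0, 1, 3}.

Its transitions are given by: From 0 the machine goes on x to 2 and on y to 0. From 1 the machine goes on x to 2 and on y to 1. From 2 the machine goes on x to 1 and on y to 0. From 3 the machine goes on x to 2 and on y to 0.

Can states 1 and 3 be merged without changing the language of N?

Yes

Every state is reachable, so we keep all 4.
P0 = {0,1,3} | {2}.
No further refinement is possible. Final partition (2 blocks): {0,1,3} | {2}.
1 and 3 lie in the same block of the stable partition, so they are equivalent — no string distinguishes them.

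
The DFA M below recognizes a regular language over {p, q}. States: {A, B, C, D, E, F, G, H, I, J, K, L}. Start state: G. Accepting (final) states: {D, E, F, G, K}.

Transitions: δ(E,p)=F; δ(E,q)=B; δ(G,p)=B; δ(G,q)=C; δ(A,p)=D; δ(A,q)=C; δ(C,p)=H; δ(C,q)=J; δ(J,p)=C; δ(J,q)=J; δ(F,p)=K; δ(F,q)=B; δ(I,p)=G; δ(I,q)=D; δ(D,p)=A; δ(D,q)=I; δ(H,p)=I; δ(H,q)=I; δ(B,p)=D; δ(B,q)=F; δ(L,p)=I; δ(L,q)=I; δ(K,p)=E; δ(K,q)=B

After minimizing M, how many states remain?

9

Reachable states from the start: {A,B,C,D,E,F,G,H,I,J,K}. Unreachable: {L} — drop them.
P0 = {D,E,F,G,K} | {A,B,C,H,I,J}.
Refine {D,E,F,G,K} on symbol p: members go to different blocks, giving {E,F,K} and {D,G}.
On input p, block {A,B,C,H,I,J} splits into {A,B,I} and {C,H,J}.
Split {A,B,I} by δ(·,q) → {A} and {B} and {I}.
Refine {D,G} on symbol p: members go to different blocks, giving {D} and {G}.
Refine {C,H,J} on symbol p: members go to different blocks, giving {C,J} and {H}.
Split {C,J} by δ(·,p) → {C} and {J}.
The partition is now stable with 9 blocks: {E,F,K} | {A} | {D} | {C} | {B} | {I} | {G} | {H} | {J}.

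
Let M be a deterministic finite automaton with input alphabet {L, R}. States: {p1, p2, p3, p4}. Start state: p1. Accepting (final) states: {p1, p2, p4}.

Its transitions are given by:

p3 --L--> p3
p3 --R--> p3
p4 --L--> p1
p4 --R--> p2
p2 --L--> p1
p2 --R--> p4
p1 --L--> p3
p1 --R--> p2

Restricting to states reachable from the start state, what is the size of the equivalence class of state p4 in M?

2

Every state is reachable, so we keep all 4.
P0 = {p1,p2,p4} | {p3}.
On input L, block {p1,p2,p4} splits into {p2,p4} and {p1}.
The partition is now stable with 3 blocks: {p2,p4} | {p3} | {p1}.
The equivalence class containing p4 is {p2,p4}, of size 2.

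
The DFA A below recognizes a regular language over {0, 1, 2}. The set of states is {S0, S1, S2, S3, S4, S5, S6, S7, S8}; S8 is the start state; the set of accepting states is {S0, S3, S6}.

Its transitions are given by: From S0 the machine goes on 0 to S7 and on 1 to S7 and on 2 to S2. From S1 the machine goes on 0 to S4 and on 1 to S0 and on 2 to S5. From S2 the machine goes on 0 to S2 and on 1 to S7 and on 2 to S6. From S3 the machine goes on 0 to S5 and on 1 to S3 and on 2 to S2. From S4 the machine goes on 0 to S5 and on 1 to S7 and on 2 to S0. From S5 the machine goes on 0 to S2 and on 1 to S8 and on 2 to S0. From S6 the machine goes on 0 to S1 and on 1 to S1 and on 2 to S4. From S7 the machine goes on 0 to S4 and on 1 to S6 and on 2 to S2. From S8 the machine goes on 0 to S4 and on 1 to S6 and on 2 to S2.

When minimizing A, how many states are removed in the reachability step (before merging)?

BFS from S8 reaches {S0, S1, S2, S4, S5, S6, S7, S8}; the 1 state(s) S3 are never visited.

1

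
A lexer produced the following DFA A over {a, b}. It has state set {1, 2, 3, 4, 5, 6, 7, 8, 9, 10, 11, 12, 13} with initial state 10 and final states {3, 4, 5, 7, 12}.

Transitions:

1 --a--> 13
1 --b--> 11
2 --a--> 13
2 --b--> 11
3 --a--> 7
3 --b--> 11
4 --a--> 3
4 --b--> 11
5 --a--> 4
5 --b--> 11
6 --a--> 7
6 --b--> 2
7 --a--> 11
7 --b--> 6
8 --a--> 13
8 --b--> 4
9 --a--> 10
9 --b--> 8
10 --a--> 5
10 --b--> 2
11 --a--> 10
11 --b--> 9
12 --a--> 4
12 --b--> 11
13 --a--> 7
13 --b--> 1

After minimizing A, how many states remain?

10

States {12} cannot be reached from the start state, so discard them.
Start with accepting vs non-accepting: {3,4,5,7} | {1,2,6,8,9,10,11,13}.
Split {3,4,5,7} by δ(·,a) → {3,4,5} and {7}.
On input a, block {3,4,5} splits into {4,5} and {3}.
Split {4,5} by δ(·,a) → {4} and {5}.
On input a, block {1,2,6,8,9,10,11,13} splits into {1,2,8,9,11} and {6,13} and {10}.
Refine {1,2,8,9,11} on symbol a: members go to different blocks, giving {1,2,8} and {9,11}.
On input b, block {1,2,8} splits into {1,2} and {8}.
On input b, block {9,11} splits into {9} and {11}.
No further refinement is possible. Final partition (10 blocks): {4} | {1,2} | {7} | {3} | {5} | {6,13} | {10} | {9} | {8} | {11}.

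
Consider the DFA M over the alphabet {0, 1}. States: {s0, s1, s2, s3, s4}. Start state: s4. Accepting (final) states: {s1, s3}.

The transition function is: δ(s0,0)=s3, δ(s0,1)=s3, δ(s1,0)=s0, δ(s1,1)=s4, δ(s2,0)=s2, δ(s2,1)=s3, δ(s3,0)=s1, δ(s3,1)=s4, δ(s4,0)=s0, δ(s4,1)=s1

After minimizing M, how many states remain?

States {s2} cannot be reached from the start state, so discard them.
Initial partition by acceptance: {s1,s3} | {s0,s4}.
On input 0, block {s1,s3} splits into {s1} and {s3}.
On input 0, block {s0,s4} splits into {s0} and {s4}.
No further refinement is possible. Final partition (4 blocks): {s1} | {s0} | {s3} | {s4}.

4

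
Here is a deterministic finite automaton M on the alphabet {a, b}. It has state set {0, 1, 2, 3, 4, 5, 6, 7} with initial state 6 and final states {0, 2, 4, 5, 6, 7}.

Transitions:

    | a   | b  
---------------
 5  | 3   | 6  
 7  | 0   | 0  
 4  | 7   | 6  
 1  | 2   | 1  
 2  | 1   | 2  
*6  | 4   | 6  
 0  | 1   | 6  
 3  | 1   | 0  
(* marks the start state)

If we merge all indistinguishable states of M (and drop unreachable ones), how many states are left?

States {3,5} cannot be reached from the start state, so discard them.
P0 = {0,2,4,6,7} | {1}.
Split {0,2,4,6,7} by δ(·,a) → {4,6,7} and {0,2}.
On input a, block {4,6,7} splits into {4,6} and {7}.
Split {4,6} by δ(·,a) → {4} and {6}.
On input b, block {0,2} splits into {0} and {2}.
Stable partition: {4} | {1} | {0} | {7} | {6} | {2} — 6 equivalence classes.

6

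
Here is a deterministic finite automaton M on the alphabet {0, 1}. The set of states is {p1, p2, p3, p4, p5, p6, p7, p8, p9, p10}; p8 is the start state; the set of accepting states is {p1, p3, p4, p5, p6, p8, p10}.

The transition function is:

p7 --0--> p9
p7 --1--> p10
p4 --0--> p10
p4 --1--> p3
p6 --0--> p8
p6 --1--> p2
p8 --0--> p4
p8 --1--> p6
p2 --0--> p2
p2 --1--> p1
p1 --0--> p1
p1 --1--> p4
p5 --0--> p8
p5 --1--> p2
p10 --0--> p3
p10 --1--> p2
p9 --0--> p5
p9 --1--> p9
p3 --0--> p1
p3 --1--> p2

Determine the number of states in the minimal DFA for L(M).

7

First remove the unreachable states {p5,p7,p9}; 7 states remain.
Initial partition by acceptance: {p1,p3,p4,p6,p8,p10} | {p2}.
On input 1, block {p1,p3,p4,p6,p8,p10} splits into {p1,p4,p8} and {p3,p6,p10}.
Split {p1,p4,p8} by δ(·,0) → {p1,p8} and {p4}.
Refine {p1,p8} on symbol 0: members go to different blocks, giving {p1} and {p8}.
On input 0, block {p3,p6,p10} splits into {p3} and {p6} and {p10}.
The partition is now stable with 7 blocks: {p1} | {p2} | {p3} | {p4} | {p8} | {p6} | {p10}.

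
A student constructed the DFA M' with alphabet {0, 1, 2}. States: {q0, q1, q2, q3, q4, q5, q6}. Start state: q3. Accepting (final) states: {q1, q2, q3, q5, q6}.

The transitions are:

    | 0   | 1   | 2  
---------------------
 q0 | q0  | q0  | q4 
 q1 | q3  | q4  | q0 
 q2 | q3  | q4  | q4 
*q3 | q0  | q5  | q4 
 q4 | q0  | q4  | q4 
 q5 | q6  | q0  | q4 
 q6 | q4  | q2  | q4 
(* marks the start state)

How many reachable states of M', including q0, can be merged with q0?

2

States {q1} cannot be reached from the start state, so discard them.
P0 = {q2,q3,q5,q6} | {q0,q4}.
Split {q2,q3,q5,q6} by δ(·,0) → {q2,q5} and {q3,q6}.
The partition is now stable with 3 blocks: {q2,q5} | {q0,q4} | {q3,q6}.
State q0 belongs to the block {q0,q4}, which has 2 states.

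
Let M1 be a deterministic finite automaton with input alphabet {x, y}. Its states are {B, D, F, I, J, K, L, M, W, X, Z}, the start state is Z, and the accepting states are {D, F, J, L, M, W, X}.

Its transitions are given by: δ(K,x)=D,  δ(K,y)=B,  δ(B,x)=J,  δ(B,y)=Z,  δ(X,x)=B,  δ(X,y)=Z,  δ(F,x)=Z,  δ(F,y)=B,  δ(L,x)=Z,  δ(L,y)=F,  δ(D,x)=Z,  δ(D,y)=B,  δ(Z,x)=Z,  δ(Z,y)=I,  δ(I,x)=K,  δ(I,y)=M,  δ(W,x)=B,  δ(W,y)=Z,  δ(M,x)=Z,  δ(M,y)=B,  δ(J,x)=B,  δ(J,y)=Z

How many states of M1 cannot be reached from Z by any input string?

4

Starting at Z and following transitions, the reachable set is {B, D, I, J, K, M, Z}. That leaves F, L, W, X unreachable — 4 in total.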